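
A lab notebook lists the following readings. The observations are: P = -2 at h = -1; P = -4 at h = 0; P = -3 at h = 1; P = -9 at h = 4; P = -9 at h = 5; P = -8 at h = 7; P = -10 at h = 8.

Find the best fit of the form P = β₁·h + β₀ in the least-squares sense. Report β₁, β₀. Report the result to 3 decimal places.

From the data, Σh·h = 156, Σh = 24, Σ1 = 7.
Moment sums: Σh·P = -218, ΣP = -45.
det = 156·7 − 24² = 516.
β₁ = ((-218)·7 − 24·(-45))/516 = -223/258; β₀ = (156·(-45) − 24·(-218))/516 = -149/43.

β₁ = -0.864, β₀ = -3.465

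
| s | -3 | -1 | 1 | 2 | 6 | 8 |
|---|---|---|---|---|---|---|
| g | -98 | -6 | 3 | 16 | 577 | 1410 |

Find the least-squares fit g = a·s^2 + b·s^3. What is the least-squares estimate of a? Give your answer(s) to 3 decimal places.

a = -1.934

The normal equations are: 5491·a + 40333·b = 110191;  40333·a + 309595·b = 849335.
(Σs^2·s^2 = 5491, Σs^2·s^3 = 40333, Σs^3·s^3 = 309595, Σs^2·g = 110191, Σs^3·g = 849335.)
Determinant 5491·309595 − 40333² = 73235256.
a = (110191·309595 − 40333·849335)/73235256 = -70822955/36617628; b = (5491·849335 − 40333·110191)/73235256 = 109682441/36617628.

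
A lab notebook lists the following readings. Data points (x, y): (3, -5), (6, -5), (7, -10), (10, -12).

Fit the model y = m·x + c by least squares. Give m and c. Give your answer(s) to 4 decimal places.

The normal equations are: 194·m + 26·c = -235;  26·m + 4·c = -32.
(Σx·x = 194, Σx = 26, Σ1 = 4, Σx·y = -235, Σy = -32.)
Eliminating c: 4·(row 1) − 26·(row 2) gives 100·m = 4·(-235) − 26·(-32) = -108, so m = -27/25.
Then c = ((-32) − 26·(-27/25))/4 = -49/50.

m = -1.0800, c = -0.9800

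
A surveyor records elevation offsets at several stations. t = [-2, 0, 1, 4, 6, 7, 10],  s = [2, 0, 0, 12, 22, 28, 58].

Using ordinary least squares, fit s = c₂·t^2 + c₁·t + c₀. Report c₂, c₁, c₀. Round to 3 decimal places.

c₂ = 0.538, c₁ = 0.377, c₀ = 0.201

Forming MᵀM = [[13970, 1616, 206]; [1616, 206, 26]; [206, 26, 7]] and Mᵀs = [8164, 952, 122]ᵀ gives MᵀM·[c₂, c₁, c₀]ᵀ = Mᵀs.
Solving the 3×3 system (Gaussian elimination) gives c₂ = 44356/82467, c₁ = 31058/82467, c₀ = 790/3927.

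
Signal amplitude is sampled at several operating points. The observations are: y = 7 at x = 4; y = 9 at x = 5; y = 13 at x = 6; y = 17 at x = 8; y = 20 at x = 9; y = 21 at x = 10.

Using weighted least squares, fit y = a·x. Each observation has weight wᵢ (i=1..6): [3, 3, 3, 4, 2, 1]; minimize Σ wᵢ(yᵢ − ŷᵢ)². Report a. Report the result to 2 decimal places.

a = 2.09

The normal equations are: 749·a = 1567.
a = 1567/749 = 2.09212.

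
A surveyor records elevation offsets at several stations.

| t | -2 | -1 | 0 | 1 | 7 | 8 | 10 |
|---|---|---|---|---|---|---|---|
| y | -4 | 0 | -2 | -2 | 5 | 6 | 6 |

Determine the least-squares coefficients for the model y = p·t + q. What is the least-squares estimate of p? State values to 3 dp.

XᵀX·[p, q]ᵀ = Xᵀy reads: 219·p + 23·q = 149;  23·p + 7·q = 9.
Eliminating q: 7·(row 1) − 23·(row 2) gives 1004·p = 7·149 − 23·9 = 836, so p = 209/251.
Then q = (9 − 23·(209/251))/7 = -364/251.

p = 0.833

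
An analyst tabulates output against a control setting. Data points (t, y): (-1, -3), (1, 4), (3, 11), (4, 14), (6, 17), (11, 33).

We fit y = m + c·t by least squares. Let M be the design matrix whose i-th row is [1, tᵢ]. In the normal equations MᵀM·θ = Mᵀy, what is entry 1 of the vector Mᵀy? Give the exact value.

76

Entry 1 ↔ basis 1, so (Mᵀy)_{1} = Σᵢ yᵢ = (1)·(-3) + (1)·(4) + (1)·(11) + (1)·(14) + (1)·(17) + (1)·(33) = 76.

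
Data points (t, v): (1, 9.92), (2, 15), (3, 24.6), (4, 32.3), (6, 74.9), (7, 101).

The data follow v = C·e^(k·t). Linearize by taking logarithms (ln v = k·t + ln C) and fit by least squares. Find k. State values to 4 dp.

k = 0.3880

Let Y = ln v. Fitting Y = k·t + ln C by least squares:
Σt = 23.0000, Σ(t)² = 115.0000, Σln v = 20.6117, Σt·ln v = 89.4219.
Equations: 115.0000·k + 23.0000·ln C = 89.4219;  23.0000·k + 6·ln C = 20.6117.
Solving (det = 161.0000): k = 0.38797, ln C = 1.94808.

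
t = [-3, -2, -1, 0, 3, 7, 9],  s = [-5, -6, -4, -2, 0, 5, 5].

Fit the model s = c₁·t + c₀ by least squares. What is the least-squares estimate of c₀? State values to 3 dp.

With design matrix M, MᵀM = [[153, 13]; [13, 7]] and Mᵀs = [111, -7]ᵀ.
Eliminating c₀: 7·(row 1) − 13·(row 2) gives 902·c₁ = 7·111 − 13·(-7) = 868, so c₁ = 434/451.
Then c₀ = ((-7) − 13·(434/451))/7 = -1257/451.

c₀ = -2.787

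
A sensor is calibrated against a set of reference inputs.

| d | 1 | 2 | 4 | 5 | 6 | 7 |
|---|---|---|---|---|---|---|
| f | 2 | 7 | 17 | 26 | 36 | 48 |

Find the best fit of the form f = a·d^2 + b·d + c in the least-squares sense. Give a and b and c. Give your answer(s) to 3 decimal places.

a = 0.849, b = 0.749, c = 1.014

From the data, Σd^2·d^2 = 4595, Σd^2·d = 757, Σd^2 = 131, Σd·d = 131, Σd = 25, Σ1 = 6.
Moment sums: Σd^2·f = 4600, Σd·f = 766, Σf = 136.
XᵀX·[a, b, c]ᵀ = Xᵀf becomes [[4595, 757, 131]; [757, 131, 25]; [131, 25, 6]]·[a, b, c]ᵀ = [4600, 766, 136]ᵀ.
Solving the 3×3 system (Gaussian elimination) gives a = 713/840, b = 629/840, c = 71/70.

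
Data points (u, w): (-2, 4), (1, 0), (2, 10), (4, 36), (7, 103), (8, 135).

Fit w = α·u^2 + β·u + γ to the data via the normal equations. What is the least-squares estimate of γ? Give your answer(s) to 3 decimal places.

Forming MᵀM = [[6786, 920, 138]; [920, 138, 20]; [138, 20, 6]] and Mᵀw = [14319, 1957, 288]ᵀ gives MᵀM·[α, β, γ]ᵀ = Mᵀw.
Solving the 3×3 system (Gaussian elimination) gives α = 45145/23028, β = 2561/1919, γ = -35431/23028.

γ = -1.539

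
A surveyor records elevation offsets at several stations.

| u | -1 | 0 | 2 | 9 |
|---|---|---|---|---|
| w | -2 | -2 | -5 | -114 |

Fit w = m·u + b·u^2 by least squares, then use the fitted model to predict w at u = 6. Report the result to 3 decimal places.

Setting ∂/∂m … = 0 gives: 86·m + 736·b = -1034;  736·m + 6578·b = -9256.
(Σu·u = 86, Σu·u^2 = 736, Σu^2·u^2 = 6578, Σu·w = -1034, Σu^2·w = -9256.)
Δ = 86·6578 − 736² = 24012.
m = ((-1034)·6578 − 736·(-9256))/24012 = 13/29; b = (86·(-9256) − 736·(-1034))/24012 = -972/667.
At u = 6: ŵ = (13/29)·(6) + (-972/667)·(36) = -33198/667.

ŵ = -49.772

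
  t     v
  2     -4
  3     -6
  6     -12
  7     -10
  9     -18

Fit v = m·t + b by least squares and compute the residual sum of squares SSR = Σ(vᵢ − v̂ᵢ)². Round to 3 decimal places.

Normal-equation sums: Σt·t = 179, Σt = 27, Σ1 = 5.
For Mᵀv: Σt·v = -330, Σv = -50.
MᵀM·[m, b]ᵀ = Mᵀv becomes [[179, 27]; [27, 5]]·[m, b]ᵀ = [-330, -50]ᵀ.
Eliminating b: 5·(row 1) − 27·(row 2) gives 166·m = 5·(-330) − 27·(-50) = -300, so m = -150/83.
Then b = ((-50) − 27·(-150/83))/5 = -20/83.
Residuals: -12/83, -28/83, -76/83, 240/83, -124/83; SSR = 960/83.

SSR = 11.566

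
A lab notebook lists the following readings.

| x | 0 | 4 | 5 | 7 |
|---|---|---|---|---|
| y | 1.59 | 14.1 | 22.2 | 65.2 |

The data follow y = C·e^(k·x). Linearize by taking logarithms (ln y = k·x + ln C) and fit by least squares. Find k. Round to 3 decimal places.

k = 0.530

With ln yᵢ as the transformed response and xᵢ as the regressor:
XᵀX = [[90.0000, 16.0000]; [16.0000, 4]], rhs = [55.3274, 10.3875]ᵀ  (here Σx = 16.0000, Σ(x)² = 90.0000, Σln y = 10.3875, Σx·ln y = 55.3274).
Solving (det = 104.0000): k = 0.52991, ln C = 0.47724.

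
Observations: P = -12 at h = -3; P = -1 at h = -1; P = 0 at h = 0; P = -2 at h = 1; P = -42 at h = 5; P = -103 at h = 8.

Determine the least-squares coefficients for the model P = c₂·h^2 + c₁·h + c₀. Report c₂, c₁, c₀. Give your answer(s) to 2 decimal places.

Forming XᵀX = [[4804, 610, 100]; [610, 100, 10]; [100, 10, 6]] and XᵀP = [-7753, -999, -160]ᵀ gives XᵀX·[c₂, c₁, c₀]ᵀ = XᵀP.
Inverting the 3×3 Gram matrix, [c₂, c₁, c₀]ᵀ = [-14879/9735, -63949/97350, -639/6490]ᵀ.

c₂ = -1.53, c₁ = -0.66, c₀ = -0.10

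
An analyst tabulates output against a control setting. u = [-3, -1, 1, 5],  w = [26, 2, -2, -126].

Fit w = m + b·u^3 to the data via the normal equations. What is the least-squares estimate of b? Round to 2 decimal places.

b = -1.00

Entries of XᵀX: Σ1 = 4, Σu^3 = 98, Σu^3·u^3 = 16356.
Right-hand side: Σw = -100, Σu^3·w = -16456.
Eliminating b: 16356·(row 1) − 98·(row 2) gives 55820·m = 16356·(-100) − 98·(-16456) = -22912, so m = -5728/13955.
Then b = ((-16456) − 98·(-5728/13955))/16356 = -14006/13955.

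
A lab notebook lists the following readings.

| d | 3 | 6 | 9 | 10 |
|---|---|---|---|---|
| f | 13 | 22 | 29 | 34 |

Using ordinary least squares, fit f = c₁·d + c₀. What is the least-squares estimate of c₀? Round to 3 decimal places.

Compute the Gram sums: Σd·d = 226, Σd = 28, Σ1 = 4.
For Mᵀf: Σd·f = 772, Σf = 98.
So MᵀM·[c₁, c₀]ᵀ = Mᵀf: [[226, 28]; [28, 4]]·[c₁, c₀]ᵀ = [772, 98]ᵀ.
Δ = 226·4 − 28² = 120.
c₁ = (772·4 − 28·98)/120 = 43/15; c₀ = (226·98 − 28·772)/120 = 133/30.

c₀ = 4.433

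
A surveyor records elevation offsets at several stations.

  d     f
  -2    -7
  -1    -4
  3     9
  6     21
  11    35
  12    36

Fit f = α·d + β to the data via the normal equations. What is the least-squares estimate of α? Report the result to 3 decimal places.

Compute the Gram sums: Σd·d = 315, Σd = 29, Σ1 = 6.
And Σd·f = 988, Σf = 90.
AᵀA·[α, β]ᵀ = Aᵀf becomes [[315, 29]; [29, 6]]·[α, β]ᵀ = [988, 90]ᵀ.
Eliminating β: 6·(row 1) − 29·(row 2) gives 1049·α = 6·988 − 29·90 = 3318, so α = 3318/1049.
Then β = (90 − 29·(3318/1049))/6 = -302/1049.

α = 3.163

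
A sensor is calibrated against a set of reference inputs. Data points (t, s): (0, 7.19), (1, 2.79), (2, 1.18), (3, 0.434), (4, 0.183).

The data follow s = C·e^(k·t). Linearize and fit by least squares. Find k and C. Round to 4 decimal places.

k = -0.9203, C = 7.1477

Linearized form: ln s = k·t + ln C. From the 5 transformed points,
Σt = 10.0000, Σ(t)² = 30.0000, Σln s = 0.6313, Σt·ln s = -7.9401.
Equations: 30.0000·k + 10.0000·ln C = -7.9401;  10.0000·k + 5·ln C = 0.6313.
Slope k = (n·Σt·ln s − Σt·Σln s)/(n·Σ(t)² − (Σt)²) = (5·-7.9401 − 10.0000·0.6313)/50.0000 = -0.92027; ln C = (Σln s − k·Σt)/n = 1.96679, so C = exp(1.96679) = 7.14768.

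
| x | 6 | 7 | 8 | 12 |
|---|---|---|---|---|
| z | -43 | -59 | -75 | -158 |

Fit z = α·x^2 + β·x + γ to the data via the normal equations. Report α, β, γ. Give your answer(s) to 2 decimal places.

The normal system AᵀA·[α, β, γ]ᵀ = Aᵀz is [[28529, 2799, 293]; [2799, 293, 33]; [293, 33, 4]]·[α, β, γ]ᵀ = [-31991, -3167, -335]ᵀ.
Solving the 3×3 system (Gaussian elimination) gives α = -1387/1804, β = -9541/1804, γ = 14613/902.

α = -0.77, β = -5.29, γ = 16.20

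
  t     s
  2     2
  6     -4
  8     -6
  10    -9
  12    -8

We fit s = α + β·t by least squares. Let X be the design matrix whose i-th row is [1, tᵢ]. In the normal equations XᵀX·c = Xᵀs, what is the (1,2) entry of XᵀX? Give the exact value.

Row 1 ↔ basis 1, column 2 ↔ basis t, so (XᵀX)_{1,2} = Σᵢ t = (1)·(2) + (1)·(6) + (1)·(8) + (1)·(10) + (1)·(12) = 38.

38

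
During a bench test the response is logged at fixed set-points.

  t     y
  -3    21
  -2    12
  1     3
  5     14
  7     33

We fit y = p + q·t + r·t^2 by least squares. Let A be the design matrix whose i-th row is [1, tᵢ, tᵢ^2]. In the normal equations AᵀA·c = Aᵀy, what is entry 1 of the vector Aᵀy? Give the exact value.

83

Entry 1 ↔ basis 1, so (Aᵀy)_{1} = Σᵢ yᵢ = (1)·(21) + (1)·(12) + (1)·(3) + (1)·(14) + (1)·(33) = 83.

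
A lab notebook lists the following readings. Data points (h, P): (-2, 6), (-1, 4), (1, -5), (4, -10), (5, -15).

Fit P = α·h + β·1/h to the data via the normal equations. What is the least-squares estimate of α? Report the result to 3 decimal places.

With design matrix X, XᵀX = [[47, 5]; [5, 941/400]] and XᵀP = [-136, -35/2]ᵀ.
Eliminating β: (941/400)·(row 1) − 5·(row 2) gives (34227/400)·α = (941/400)·(-136) − 5·(-35/2) = -5811/25, so α = -30992/11409.
Then β = ((-35/2) − 5·(-30992/11409))/(941/400) = -19000/11409.

α = -2.716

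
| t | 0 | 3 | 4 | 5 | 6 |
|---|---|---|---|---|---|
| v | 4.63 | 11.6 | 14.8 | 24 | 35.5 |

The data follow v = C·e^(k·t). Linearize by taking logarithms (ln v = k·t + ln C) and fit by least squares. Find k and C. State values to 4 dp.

k = 0.3352, C = 4.3861

With ln vᵢ as the transformed response and tᵢ as the regressor:
Sums: Σt = 18.0000, Σ(t)² = 86.0000, Σln v = 13.4258, Σt·ln v = 55.4390.
Normal system: [[86.0000, 18.0000]; [18.0000, 5]]·[k, ln C]ᵀ = [55.4390, 13.4258]ᵀ.
Δ = 86.0000·5 − (18.0000)² = 106.0000; k = (55.4390·5 − 18.0000·13.4258)/106.0000 = 0.33520, ln C = (86.0000·13.4258 − 18.0000·55.4390)/106.0000 = 1.47844, so C = exp(1.47844) = 4.38611.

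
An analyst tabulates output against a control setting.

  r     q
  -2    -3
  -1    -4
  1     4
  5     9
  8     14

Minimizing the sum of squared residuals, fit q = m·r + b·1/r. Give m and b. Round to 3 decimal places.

Sums needed: Σr·r = 95, Σr·1/r = 5, Σ1/r·1/r = 3689/1600.
Moment sums: Σr·q = 171, Σ1/r·q = 261/20.
Normal equations: [[95, 5]; [5, 3689/1600]]·[m, b]ᵀ = [171, 261/20]ᵀ.
Eliminating b: (3689/1600)·(row 1) − 5·(row 2) gives (62091/320)·m = (3689/1600)·171 − 5·(261/20) = 526419/1600, so m = 58491/34495.
Then b = ((261/20) − 5·(58491/34495))/(3689/1600) = 13680/6899.

m = 1.696, b = 1.983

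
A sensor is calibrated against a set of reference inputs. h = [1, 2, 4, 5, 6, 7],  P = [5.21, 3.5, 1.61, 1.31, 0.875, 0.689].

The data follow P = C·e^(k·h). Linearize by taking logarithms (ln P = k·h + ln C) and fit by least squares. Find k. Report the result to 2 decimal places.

Linearized form: ln P = k·h + ln C. From the 6 transformed points,
Σh = 25.0000, Σ(h)² = 131.0000, Σln P = 3.1436, Σh·ln P = 4.0024.
Equations: 131.0000·k + 25.0000·ln C = 4.0024;  25.0000·k + 6·ln C = 3.1436.
Solving (det = 161.0000): k = -0.33897, ln C = 1.93631.

k = -0.34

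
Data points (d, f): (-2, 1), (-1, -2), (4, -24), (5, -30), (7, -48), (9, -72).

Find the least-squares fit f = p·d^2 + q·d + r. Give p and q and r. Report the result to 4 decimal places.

p = -0.5243, q = -2.8346, r = -3.3924

Forming AᵀA = [[9860, 1252, 176]; [1252, 176, 22]; [176, 22, 6]] and Aᵀf = [-9316, -1230, -175]ᵀ gives AᵀA·[p, q, r]ᵀ = Aᵀf.
Row-reducing yields p = -2413/4602, q = -13045/4602, r = -2602/767.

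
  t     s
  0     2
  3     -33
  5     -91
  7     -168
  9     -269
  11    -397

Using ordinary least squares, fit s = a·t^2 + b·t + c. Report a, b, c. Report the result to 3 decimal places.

Compute the Gram sums: Σt^2·t^2 = 24309, Σt^2·t = 2555, Σt^2 = 285, Σt·t = 285, Σt = 35, Σ1 = 6.
And Σt^2·s = -80630, Σt·s = -8518, Σs = -956.
Row-reducing yields a = -22181/7414, b = -124361/37070, c = 8694/3707.

a = -2.992, b = -3.355, c = 2.345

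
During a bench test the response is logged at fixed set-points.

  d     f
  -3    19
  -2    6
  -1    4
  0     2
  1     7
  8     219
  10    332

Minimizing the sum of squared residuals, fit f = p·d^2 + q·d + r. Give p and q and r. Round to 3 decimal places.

p = 2.975, q = 3.274, r = 1.986

The normal system MᵀM·[p, q, r]ᵀ = Mᵀf is [[14195, 1477, 179]; [1477, 179, 13]; [179, 13, 7]]·[p, q, r]ᵀ = [47422, 5006, 589]ᵀ.
Solving the 3×3 system (Gaussian elimination) gives p = 155609/52304, q = 171223/52304, r = 51939/26152.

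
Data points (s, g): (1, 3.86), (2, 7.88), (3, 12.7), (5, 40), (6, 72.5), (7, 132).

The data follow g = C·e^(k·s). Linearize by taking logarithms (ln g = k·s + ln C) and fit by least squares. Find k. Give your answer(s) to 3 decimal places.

Linearized form: ln g = k·s + ln C. From the 6 transformed points,
Σs = 24.0000, Σ(s)² = 124.0000, Σln g = 18.8119, Σs·ln g = 91.4297.
Equations: 124.0000·k + 24.0000·ln C = 91.4297;  24.0000·k + 6·ln C = 18.8119.
Solving (det = 168.0000): k = 0.57794, ln C = 0.82357.

k = 0.578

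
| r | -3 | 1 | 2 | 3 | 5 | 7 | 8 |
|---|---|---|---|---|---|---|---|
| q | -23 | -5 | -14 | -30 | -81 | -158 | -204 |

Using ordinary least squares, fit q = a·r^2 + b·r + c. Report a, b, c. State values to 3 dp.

Compute the Gram sums: Σr^2·r^2 = 7301, Σr^2·r = 989, Σr^2 = 161, Σr·r = 161, Σr = 23, Σ1 = 7.
Right-hand side: Σr^2·q = -23361, Σr·q = -3197, Σq = -515.
Inverting the 3×3 Gram matrix, [a, b, c]ᵀ = [-22184/7287, -1273/1041, 1132/2429]ᵀ.

a = -3.044, b = -1.223, c = 0.466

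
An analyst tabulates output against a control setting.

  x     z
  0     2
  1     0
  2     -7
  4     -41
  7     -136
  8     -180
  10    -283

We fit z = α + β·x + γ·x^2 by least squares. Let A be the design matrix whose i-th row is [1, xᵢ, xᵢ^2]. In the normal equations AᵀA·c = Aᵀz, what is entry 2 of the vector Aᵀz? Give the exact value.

-5400

Entry 2 ↔ basis x, so (Aᵀz)_{2} = Σᵢ (x)·zᵢ = (0)·(2) + (1)·(0) + (2)·(-7) + (4)·(-41) + (7)·(-136) + (8)·(-180) + (10)·(-283) = -5400.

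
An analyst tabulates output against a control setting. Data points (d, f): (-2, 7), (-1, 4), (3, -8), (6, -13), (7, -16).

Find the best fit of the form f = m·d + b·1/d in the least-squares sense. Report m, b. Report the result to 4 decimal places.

Sums needed: Σd·d = 99, Σd·1/d = 5, Σ1/d·1/d = 1243/882.
Moment sums: Σd·f = -232, Σ1/d·f = -307/21.
So AᵀA·[m, b]ᵀ = Aᵀf: [[99, 5]; [5, 1243/882]]·[m, b]ᵀ = [-232, -307/21]ᵀ.
Eliminating b: (1243/882)·(row 1) − 5·(row 2) gives (11223/98)·m = (1243/882)·(-232) − 5·(-307/21) = -111953/441, so m = -223906/101007.
Then b = ((-307/21) − 5·(-223906/101007))/(1243/882) = -28154/11223.

m = -2.2167, b = -2.5086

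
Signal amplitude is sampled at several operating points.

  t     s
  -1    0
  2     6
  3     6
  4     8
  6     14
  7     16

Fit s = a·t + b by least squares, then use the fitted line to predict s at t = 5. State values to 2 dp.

The normal equations are: 115·a + 21·b = 258;  21·a + 6·b = 50.
det = 115·6 − 21² = 249.
a = (258·6 − 21·50)/249 = 2; b = (115·50 − 21·258)/249 = 4/3.
At t = 5: ŝ = (2)·(5) + (4/3)·(1) = 34/3.

ŝ = 11.33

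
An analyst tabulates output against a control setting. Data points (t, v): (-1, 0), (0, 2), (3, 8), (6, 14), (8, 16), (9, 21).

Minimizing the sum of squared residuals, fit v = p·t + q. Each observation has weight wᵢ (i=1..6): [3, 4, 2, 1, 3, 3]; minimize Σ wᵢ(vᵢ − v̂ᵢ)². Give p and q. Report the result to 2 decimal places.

p = 1.96, q = 1.95

Normal-equation sums: Σwᵢ·t·t = 492, Σwᵢ·t = 60, Σwᵢ·1 = 16.
For MᵀWv: Σwᵢ·t·v = 1083, Σwᵢ·v = 149.
So MᵀWM·[p, q]ᵀ = MᵀWv: [[492, 60]; [60, 16]]·[p, q]ᵀ = [1083, 149]ᵀ.
Eliminating q: 16·(row 1) − 60·(row 2) gives 4272·p = 16·1083 − 60·149 = 8388, so p = 699/356.
Then q = (149 − 60·(699/356))/16 = 347/178.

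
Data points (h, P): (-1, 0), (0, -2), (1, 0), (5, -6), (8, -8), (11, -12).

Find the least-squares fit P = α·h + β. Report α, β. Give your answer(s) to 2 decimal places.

α = -0.98, β = -0.74

From the data, Σh·h = 212, Σh = 24, Σ1 = 6.
Right-hand side: Σh·P = -226, ΣP = -28.
MᵀM·[α, β]ᵀ = MᵀP becomes [[212, 24]; [24, 6]]·[α, β]ᵀ = [-226, -28]ᵀ.
Determinant 212·6 − 24² = 696.
α = ((-226)·6 − 24·(-28))/696 = -57/58; β = (212·(-28) − 24·(-226))/696 = -64/87.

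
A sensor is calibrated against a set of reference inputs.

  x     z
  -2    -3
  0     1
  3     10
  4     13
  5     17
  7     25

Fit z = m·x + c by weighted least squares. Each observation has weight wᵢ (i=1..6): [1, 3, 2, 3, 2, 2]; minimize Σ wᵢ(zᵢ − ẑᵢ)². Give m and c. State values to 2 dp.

m = 3.18, c = 1.21

Normal-equation sums: Σwᵢ·x·x = 218, Σwᵢ·x = 40, Σwᵢ·1 = 13.
Moment sums: Σwᵢ·x·z = 742, Σwᵢ·z = 143.
Determinant 218·13 − 40² = 1234.
m = (742·13 − 40·143)/1234 = 1963/617; c = (218·143 − 40·742)/1234 = 747/617.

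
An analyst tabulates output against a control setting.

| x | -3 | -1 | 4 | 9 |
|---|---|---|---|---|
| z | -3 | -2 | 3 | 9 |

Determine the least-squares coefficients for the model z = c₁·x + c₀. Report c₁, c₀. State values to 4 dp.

c₁ = 1.0173, c₀ = -0.5389

Sums needed: Σx·x = 107, Σx = 9, Σ1 = 4.
Right-hand side: Σx·z = 104, Σz = 7.
Determinant 107·4 − 9² = 347.
c₁ = (104·4 − 9·7)/347 = 353/347; c₀ = (107·7 − 9·104)/347 = -187/347.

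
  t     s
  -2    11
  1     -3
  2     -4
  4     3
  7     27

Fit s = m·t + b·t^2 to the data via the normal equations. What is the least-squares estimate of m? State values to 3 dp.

m = -3.609

Setting ∂/∂m … = 0 gives: 74·m + 408·b = 168;  408·m + 2690·b = 1396.
Determinant 74·2690 − 408² = 32596.
m = (168·2690 − 408·1396)/32596 = -29412/8149; b = (74·1396 − 408·168)/32596 = 8690/8149.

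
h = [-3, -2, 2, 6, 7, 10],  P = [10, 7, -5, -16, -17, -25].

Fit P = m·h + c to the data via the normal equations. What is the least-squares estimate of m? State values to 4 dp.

m = -2.7020

The normal system AᵀA·[m, c]ᵀ = AᵀP is [[202, 20]; [20, 6]]·[m, c]ᵀ = [-519, -46]ᵀ.
det = 202·6 − 20² = 812.
m = ((-519)·6 − 20·(-46))/812 = -1097/406; c = (202·(-46) − 20·(-519))/812 = 272/203.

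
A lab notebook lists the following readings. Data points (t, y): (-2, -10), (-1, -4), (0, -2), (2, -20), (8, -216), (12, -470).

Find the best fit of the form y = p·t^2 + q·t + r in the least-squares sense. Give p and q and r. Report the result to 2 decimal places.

p = -3.05, q = -2.28, r = -2.64

MᵀM·[p, q, r]ᵀ = Mᵀy reads: 24865·p + 2239·q + 217·r = -81628;  2239·p + 217·q + 19·r = -7384;  217·p + 19·q + 6·r = -722.
(Σt^2·t^2 = 24865, Σt^2·t = 2239, Σt^2 = 217, Σt·t = 217, Σt = 19, Σ1 = 6, Σt^2·y = -81628, Σt·y = -7384, Σy = -722.)
Inverting the 3×3 Gram matrix, [p, q, r]ᵀ = [-397989/130310, -297541/130310, -172244/65155]ᵀ.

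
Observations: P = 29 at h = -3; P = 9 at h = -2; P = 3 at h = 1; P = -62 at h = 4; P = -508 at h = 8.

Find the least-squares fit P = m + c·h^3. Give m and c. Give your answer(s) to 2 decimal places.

The normal equations are: 5·m + 542·c = -529;  542·m + 267034·c = -264916.
(Σ1 = 5, Σh^3 = 542, Σh^3·h^3 = 267034, ΣP = -529, Σh^3·P = -264916.)
Determinant 5·267034 − 542² = 1041406.
m = ((-529)·267034 − 542·(-264916))/1041406 = 1161743/520703; c = (5·(-264916) − 542·(-529))/1041406 = -518931/520703.

m = 2.23, c = -1.00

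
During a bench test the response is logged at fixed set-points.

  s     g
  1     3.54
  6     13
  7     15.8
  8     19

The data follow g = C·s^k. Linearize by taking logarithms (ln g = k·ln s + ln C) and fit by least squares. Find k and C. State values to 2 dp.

Linearized form: ln g = k·ln s + ln C. From the 4 transformed points,
XᵀX = [[11.3210, 5.8171]; [5.8171, 4]], rhs = [16.0893, 9.5335]ᵀ  (here Σln s = 5.8171, Σ(ln s)² = 11.3210, Σln g = 9.5335, Σln s·ln g = 16.0893).
Δ = 11.3210·4 − (5.8171)² = 11.4454; k = (16.0893·4 − 5.8171·9.5335)/11.4454 = 0.77757, ln C = (11.3210·9.5335 − 5.8171·16.0893)/11.4454 = 1.25258, so C = exp(1.25258) = 3.49936.

k = 0.78, C = 3.50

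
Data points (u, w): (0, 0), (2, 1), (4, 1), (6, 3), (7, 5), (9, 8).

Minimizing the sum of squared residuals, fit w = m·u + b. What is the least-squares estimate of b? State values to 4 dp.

b = -0.9639

Entries of AᵀA: Σu·u = 186, Σu = 28, Σ1 = 6.
Moment sums: Σu·w = 131, Σw = 18.
det = 186·6 − 28² = 332.
m = (131·6 − 28·18)/332 = 141/166; b = (186·18 − 28·131)/332 = -80/83.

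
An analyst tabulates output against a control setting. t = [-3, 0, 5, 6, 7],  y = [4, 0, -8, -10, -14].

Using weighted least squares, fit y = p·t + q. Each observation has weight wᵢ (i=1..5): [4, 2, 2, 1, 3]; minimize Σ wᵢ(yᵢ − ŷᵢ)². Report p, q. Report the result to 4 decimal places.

Forming XᵀWX = [[269, 25]; [25, 12]] and XᵀWy = [-482, -52]ᵀ gives XᵀWX·[p, q]ᵀ = XᵀWy.
Δ = 269·12 − 25² = 2603.
p = ((-482)·12 − 25·(-52))/2603 = -236/137; q = (269·(-52) − 25·(-482))/2603 = -102/137.

p = -1.7226, q = -0.7445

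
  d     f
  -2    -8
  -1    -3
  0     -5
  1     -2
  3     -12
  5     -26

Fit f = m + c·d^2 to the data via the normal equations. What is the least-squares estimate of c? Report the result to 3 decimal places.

Compute the Gram sums: Σ1 = 6, Σd^2 = 40, Σd^2·d^2 = 724.
Moment sums: Σf = -56, Σd^2·f = -795.
So AᵀA·[m, c]ᵀ = Aᵀf: [[6, 40]; [40, 724]]·[m, c]ᵀ = [-56, -795]ᵀ.
Δ = 6·724 − 40² = 2744.
m = ((-56)·724 − 40·(-795))/2744 = -1093/343; c = (6·(-795) − 40·(-56))/2744 = -1265/1372.

c = -0.922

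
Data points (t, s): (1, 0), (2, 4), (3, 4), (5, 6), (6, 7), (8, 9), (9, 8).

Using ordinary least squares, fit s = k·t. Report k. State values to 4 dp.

k = 1.0727

With design matrix X, XᵀX = [[220]] and Xᵀs = [236]ᵀ.
Hence k = 236 / 220 ≈ 1.07273.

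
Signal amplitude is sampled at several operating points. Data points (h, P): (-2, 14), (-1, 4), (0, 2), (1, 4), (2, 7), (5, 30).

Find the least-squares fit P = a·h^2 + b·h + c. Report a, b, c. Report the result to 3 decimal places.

a = 1.411, b = -1.623, c = 3.289

With design matrix X, XᵀX = [[659, 125, 35]; [125, 35, 5]; [35, 5, 6]] and XᵀP = [842, 136, 61]ᵀ.
Inverting the 3×3 Gram matrix, [a, b, c]ᵀ = [4097/2904, -23563/14520, 398/121]ᵀ.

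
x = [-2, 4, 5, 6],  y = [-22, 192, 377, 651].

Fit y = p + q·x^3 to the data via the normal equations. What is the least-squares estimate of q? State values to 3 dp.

q = 3.007

Normal-equation sums: Σ1 = 4, Σx^3 = 397, Σx^3·x^3 = 66441.
For Aᵀy: Σy = 1198, Σx^3·y = 200205.
Eliminating q: 66441·(row 1) − 397·(row 2) gives 108155·p = 66441·1198 − 397·200205 = 114933, so p = 114933/108155.
Then q = (200205 − 397·(114933/108155))/66441 = 325214/108155.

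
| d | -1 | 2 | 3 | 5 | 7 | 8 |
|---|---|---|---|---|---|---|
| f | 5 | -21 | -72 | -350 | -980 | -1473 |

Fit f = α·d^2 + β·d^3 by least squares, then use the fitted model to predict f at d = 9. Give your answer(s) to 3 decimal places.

f̂ = -2107.277

The normal system AᵀA·[α, β]ᵀ = Aᵀf is [[7220, 52974]; [52974, 396212]]·[α, β]ᵀ = [-151769, -1136183]ᵀ.
det = 7220·396212 − 52974² = 54405964.
α = ((-151769)·396212 − 52974·(-1136183))/54405964 = 27729607/27202982; β = (7220·(-1136183) − 52974·(-151769))/54405964 = -81715127/27202982.
At d = 9: f̂ = (27729607/27202982)·(81) + (-81715127/27202982)·(729) = -28662114708/13601491.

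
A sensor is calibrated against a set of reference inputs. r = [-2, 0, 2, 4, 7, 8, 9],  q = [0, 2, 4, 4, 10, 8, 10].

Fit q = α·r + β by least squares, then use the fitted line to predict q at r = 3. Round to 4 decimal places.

Normal-equation sums: Σr·r = 218, Σr = 28, Σ1 = 7.
Right-hand side: Σr·q = 248, Σq = 38.
AᵀA·[α, β]ᵀ = Aᵀq becomes [[218, 28]; [28, 7]]·[α, β]ᵀ = [248, 38]ᵀ.
Determinant 218·7 − 28² = 742.
α = (248·7 − 28·38)/742 = 48/53; β = (218·38 − 28·248)/742 = 670/371.
At r = 3: q̂ = (48/53)·(3) + (670/371)·(1) = 1678/371.

q̂ = 4.5229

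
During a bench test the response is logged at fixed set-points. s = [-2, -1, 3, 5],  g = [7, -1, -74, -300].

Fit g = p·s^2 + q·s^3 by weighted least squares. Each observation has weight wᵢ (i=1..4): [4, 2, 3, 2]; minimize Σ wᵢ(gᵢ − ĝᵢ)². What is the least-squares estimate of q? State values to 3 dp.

q = -1.948

The normal system AᵀWA·[p, q]ᵀ = AᵀWg is [[1559, 6849]; [6849, 33695]]·[p, q]ᵀ = [-16888, -81216]ᵀ.
Determinant 1559·33695 − 6849² = 5621704.
p = ((-16888)·33695 − 6849·(-81216))/5621704 = -1599097/702713; q = (1559·(-81216) − 6849·(-16888))/5621704 = -1368729/702713.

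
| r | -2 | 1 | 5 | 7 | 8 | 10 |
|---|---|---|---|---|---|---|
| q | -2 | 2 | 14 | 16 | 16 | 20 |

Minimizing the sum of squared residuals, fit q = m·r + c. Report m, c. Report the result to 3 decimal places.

m = 1.916, c = 1.741

MᵀM·[m, c]ᵀ = Mᵀq reads: 243·m + 29·c = 516;  29·m + 6·c = 66.
(Σr·r = 243, Σr = 29, Σ1 = 6, Σr·q = 516, Σq = 66.)
Eliminating c: 6·(row 1) − 29·(row 2) gives 617·m = 6·516 − 29·66 = 1182, so m = 1182/617.
Then c = (66 − 29·(1182/617))/6 = 1074/617.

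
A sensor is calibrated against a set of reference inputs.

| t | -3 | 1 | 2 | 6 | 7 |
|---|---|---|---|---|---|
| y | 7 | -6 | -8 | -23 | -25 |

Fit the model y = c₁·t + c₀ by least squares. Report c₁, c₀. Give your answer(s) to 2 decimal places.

c₁ = -3.27, c₀ = -2.51

The normal equations are: 99·c₁ + 13·c₀ = -356;  13·c₁ + 5·c₀ = -55.
(Σt·t = 99, Σt = 13, Σ1 = 5, Σt·y = -356, Σy = -55.)
Δ = 99·5 − 13² = 326.
c₁ = ((-356)·5 − 13·(-55))/326 = -1065/326; c₀ = (99·(-55) − 13·(-356))/326 = -817/326.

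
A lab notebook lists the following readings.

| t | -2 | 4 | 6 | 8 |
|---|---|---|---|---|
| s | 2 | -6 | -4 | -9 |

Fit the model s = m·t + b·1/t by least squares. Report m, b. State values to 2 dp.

Sums needed: Σt·t = 120, Σt·1/t = 4, Σ1/t·1/t = 205/576.
Moment sums: Σt·s = -124, Σ1/t·s = -103/24.
det = 120·(205/576) − 4² = 641/24.
m = ((-124)·(205/576) − 4·(-103/24))/(641/24) = -3883/3846; b = (120·(-103/24) − 4·(-124))/(641/24) = -456/641.

m = -1.01, b = -0.71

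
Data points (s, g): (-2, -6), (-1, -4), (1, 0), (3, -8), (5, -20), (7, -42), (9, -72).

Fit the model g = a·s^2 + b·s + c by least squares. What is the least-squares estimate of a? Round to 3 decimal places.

Normal-equation sums: Σs^2·s^2 = 9686, Σs^2·s = 1216, Σs^2 = 170, Σs·s = 170, Σs = 22, Σ1 = 7.
Right-hand side: Σs^2·g = -8490, Σs·g = -1050, Σg = -152.
Row-reducing yields a = -54737/55867, b = 52977/55867, c = -50284/55867.

a = -0.980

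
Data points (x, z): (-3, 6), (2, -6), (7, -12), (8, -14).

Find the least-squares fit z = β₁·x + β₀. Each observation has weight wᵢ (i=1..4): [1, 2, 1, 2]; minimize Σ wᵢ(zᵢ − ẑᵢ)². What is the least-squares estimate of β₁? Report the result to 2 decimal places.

β₁ = -1.69

Forming MᵀWM = [[194, 24]; [24, 6]] and MᵀWz = [-350, -46]ᵀ gives MᵀWM·[β₁, β₀]ᵀ = MᵀWz.
Determinant 194·6 − 24² = 588.
β₁ = ((-350)·6 − 24·(-46))/588 = -83/49; β₀ = (194·(-46) − 24·(-350))/588 = -131/147.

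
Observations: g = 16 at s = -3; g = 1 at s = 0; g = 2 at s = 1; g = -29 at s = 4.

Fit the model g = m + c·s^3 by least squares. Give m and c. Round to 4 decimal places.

Compute the Gram sums: Σ1 = 4, Σs^3 = 38, Σs^3·s^3 = 4826.
For Mᵀg: Σg = -10, Σs^3·g = -2286.
MᵀM·[m, c]ᵀ = Mᵀg becomes [[4, 38]; [38, 4826]]·[m, c]ᵀ = [-10, -2286]ᵀ.
Determinant 4·4826 − 38² = 17860.
m = ((-10)·4826 − 38·(-2286))/17860 = 508/235; c = (4·(-2286) − 38·(-10))/17860 = -2191/4465.

m = 2.1617, c = -0.4907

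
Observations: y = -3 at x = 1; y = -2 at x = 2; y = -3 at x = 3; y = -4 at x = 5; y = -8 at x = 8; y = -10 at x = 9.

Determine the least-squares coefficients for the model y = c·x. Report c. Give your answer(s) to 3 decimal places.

Normal-equation sums: Σx·x = 184.
Moment sums: Σx·y = -190.
Normal equations: [[184]]·[c]ᵀ = [-190]ᵀ.
Hence c = -190 / 184 ≈ -1.03261.

c = -1.033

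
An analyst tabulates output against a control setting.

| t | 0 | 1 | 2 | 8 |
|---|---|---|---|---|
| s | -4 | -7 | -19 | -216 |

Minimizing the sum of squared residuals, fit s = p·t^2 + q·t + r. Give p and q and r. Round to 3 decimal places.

p = -3.186, q = -1.065, r = -3.619

Forming AᵀA = [[4113, 521, 69]; [521, 69, 11]; [69, 11, 4]] and Aᵀs = [-13907, -1773, -246]ᵀ gives AᵀA·[p, q, r]ᵀ = Aᵀs.
Inverting the 3×3 Gram matrix, [p, q, r]ᵀ = [-2249/706, -3761/3530, -6388/1765]ᵀ.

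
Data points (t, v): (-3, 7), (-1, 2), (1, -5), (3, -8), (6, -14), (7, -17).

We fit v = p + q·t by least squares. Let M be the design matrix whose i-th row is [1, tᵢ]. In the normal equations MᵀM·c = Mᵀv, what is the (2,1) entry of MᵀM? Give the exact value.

13

Row 2 ↔ basis t, column 1 ↔ basis 1, so (MᵀM)_{2,1} = Σᵢ t = (-3)·(1) + (-1)·(1) + (1)·(1) + (3)·(1) + (6)·(1) + (7)·(1) = 13.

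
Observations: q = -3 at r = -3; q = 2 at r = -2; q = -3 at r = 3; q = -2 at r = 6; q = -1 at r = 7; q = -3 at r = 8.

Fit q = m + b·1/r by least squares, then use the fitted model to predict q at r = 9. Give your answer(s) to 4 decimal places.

Forming XᵀX = [[6, -11/168]; [-11/168, 1681/3136]] and Xᵀq = [-10, -311/168]ᵀ gives XᵀX·[m, b]ᵀ = Xᵀq.
Determinant 6·(1681/3136) − (-11/168)² = 90653/28224.
m = ((-10)·(1681/3136) − (-11/168)·(-311/168))/(90653/28224) = -154711/90653; b = (6·(-311/168) − (-11/168)·(-10))/(90653/28224) = -331968/90653.
At r = 9: q̂ = (-154711/90653)·(1) + (-331968/90653)·(1/9) = -574789/271959.

q̂ = -2.1135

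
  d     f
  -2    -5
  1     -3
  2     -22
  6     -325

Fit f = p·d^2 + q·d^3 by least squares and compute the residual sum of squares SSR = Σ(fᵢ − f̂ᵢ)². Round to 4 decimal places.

AᵀA·[p, q]ᵀ = Aᵀf reads: 1329·p + 7777·q = -11811;  7777·p + 46785·q = -70339.
(Σd^2·d^2 = 1329, Σd^2·d^3 = 7777, Σd^3·d^3 = 46785, Σd^2·f = -11811, Σd^3·f = -70339.)
Eliminating q: 46785·(row 1) − 7777·(row 2) gives 1695536·p = 46785·(-11811) − 7777·(-70339) = -5551232, so p = -346952/105971.
Then q = ((-70339) − 7777·(-346952/105971))/46785 = -101649/105971.
Residuals: 44761/105971, 130688/105971, -130362/105971, 5881/105971; SSR = 340770/105971.

SSR = 3.2157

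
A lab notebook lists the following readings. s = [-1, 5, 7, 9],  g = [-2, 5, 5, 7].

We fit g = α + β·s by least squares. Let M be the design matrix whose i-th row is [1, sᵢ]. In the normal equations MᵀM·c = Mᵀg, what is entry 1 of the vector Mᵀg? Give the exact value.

Entry 1 ↔ basis 1, so (Mᵀg)_{1} = Σᵢ gᵢ = (1)·(-2) + (1)·(5) + (1)·(5) + (1)·(7) = 15.

15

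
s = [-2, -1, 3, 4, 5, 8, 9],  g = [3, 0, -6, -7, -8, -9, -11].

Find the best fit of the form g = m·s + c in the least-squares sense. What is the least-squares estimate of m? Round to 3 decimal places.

XᵀX·[m, c]ᵀ = Xᵀg reads: 200·m + 26·c = -263;  26·m + 7·c = -38.
Δ = 200·7 − 26² = 724.
m = ((-263)·7 − 26·(-38))/724 = -853/724; c = (200·(-38) − 26·(-263))/724 = -381/362.

m = -1.178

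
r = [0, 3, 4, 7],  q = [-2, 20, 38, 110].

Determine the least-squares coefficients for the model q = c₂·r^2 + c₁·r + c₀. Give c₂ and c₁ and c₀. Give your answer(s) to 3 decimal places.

c₂ = 2.083, c₁ = 1.457, c₀ = -2.140

XᵀX·[c₂, c₁, c₀]ᵀ = Xᵀq reads: 2738·c₂ + 434·c₁ + 74·c₀ = 6178;  434·c₂ + 74·c₁ + 14·c₀ = 982;  74·c₂ + 14·c₁ + 4·c₀ = 166.
(Σr^2·r^2 = 2738, Σr^2·r = 434, Σr^2 = 74, Σr·r = 74, Σr = 14, Σ1 = 4, Σr^2·q = 6178, Σr·q = 982, Σq = 166.)
Solving the 3×3 system (Gaussian elimination) gives c₂ = 25/12, c₁ = 437/300, c₀ = -107/50.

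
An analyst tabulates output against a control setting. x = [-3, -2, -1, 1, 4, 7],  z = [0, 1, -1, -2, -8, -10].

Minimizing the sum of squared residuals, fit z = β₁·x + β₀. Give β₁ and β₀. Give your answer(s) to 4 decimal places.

β₁ = -1.1486, β₀ = -2.1847

The normal system MᵀM·[β₁, β₀]ᵀ = Mᵀz is [[80, 6]; [6, 6]]·[β₁, β₀]ᵀ = [-105, -20]ᵀ.
det = 80·6 − 6² = 444.
β₁ = ((-105)·6 − 6·(-20))/444 = -85/74; β₀ = (80·(-20) − 6·(-105))/444 = -485/222.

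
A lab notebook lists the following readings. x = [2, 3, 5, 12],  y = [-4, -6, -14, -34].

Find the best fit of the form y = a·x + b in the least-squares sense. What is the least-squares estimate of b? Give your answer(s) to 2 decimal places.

b = 2.18

With design matrix M, MᵀM = [[182, 22]; [22, 4]] and Mᵀy = [-504, -58]ᵀ.
Eliminating b: 4·(row 1) − 22·(row 2) gives 244·a = 4·(-504) − 22·(-58) = -740, so a = -185/61.
Then b = ((-58) − 22·(-185/61))/4 = 133/61.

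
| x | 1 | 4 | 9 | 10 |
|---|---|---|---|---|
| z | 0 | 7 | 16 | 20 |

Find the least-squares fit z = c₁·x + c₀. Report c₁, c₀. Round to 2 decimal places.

c₁ = 2.11, c₀ = -1.92

Compute the Gram sums: Σx·x = 198, Σx = 24, Σ1 = 4.
For Aᵀz: Σx·z = 372, Σz = 43.
Determinant 198·4 − 24² = 216.
c₁ = (372·4 − 24·43)/216 = 19/9; c₀ = (198·43 − 24·372)/216 = -23/12.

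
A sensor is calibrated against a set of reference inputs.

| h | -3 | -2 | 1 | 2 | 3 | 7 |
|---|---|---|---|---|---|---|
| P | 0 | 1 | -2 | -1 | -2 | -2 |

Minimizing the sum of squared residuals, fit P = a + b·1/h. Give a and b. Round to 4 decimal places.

XᵀX·[a, b]ᵀ = XᵀP reads: 6·a + (8/7)·b = -6;  (8/7)·a + (1537/882)·b = -83/21.
Determinant 6·(1537/882) − (8/7)² = 1345/147.
a = ((-6)·(1537/882) − (8/7)·(-83/21))/(1345/147) = -873/1345; b = (6·(-83/21) − (8/7)·(-6))/(1345/147) = -2478/1345.

a = -0.6491, b = -1.8424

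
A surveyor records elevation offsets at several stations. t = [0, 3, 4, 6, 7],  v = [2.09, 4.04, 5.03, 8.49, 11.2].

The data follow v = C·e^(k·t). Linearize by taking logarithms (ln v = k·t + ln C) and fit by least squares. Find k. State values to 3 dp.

Linearized form: ln v = k·t + ln C. From the 5 transformed points,
AᵀA = [[110.0000, 20.0000]; [20.0000, 5]], rhs = [40.3951, 8.3036]ᵀ  (here Σt = 20.0000, Σ(t)² = 110.0000, Σln v = 8.3036, Σt·ln v = 40.3951).
Solving (det = 150.0000): k = 0.23935, ln C = 0.70331.

k = 0.239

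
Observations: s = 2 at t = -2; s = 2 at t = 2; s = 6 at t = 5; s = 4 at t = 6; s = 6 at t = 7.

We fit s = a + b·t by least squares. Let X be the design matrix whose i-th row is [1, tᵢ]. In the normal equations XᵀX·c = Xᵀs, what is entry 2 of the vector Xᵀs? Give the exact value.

Entry 2 ↔ basis t, so (Xᵀs)_{2} = Σᵢ (t)·sᵢ = (-2)·(2) + (2)·(2) + (5)·(6) + (6)·(4) + (7)·(6) = 96.

96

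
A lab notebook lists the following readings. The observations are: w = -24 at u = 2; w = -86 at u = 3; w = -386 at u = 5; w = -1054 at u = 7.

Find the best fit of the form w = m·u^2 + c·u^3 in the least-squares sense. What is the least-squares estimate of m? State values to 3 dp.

m = -0.323

Sums needed: Σu^2·u^2 = 3123, Σu^2·u^3 = 20207, Σu^3·u^3 = 134067.
Right-hand side: Σu^2·w = -62166, Σu^3·w = -412286.
So AᵀA·[m, c]ᵀ = Aᵀw: [[3123, 20207]; [20207, 134067]]·[m, c]ᵀ = [-62166, -412286]ᵀ.
det = 3123·134067 − 20207² = 10368392.
m = ((-62166)·134067 − 20207·(-412286))/10368392 = -418240/1296049; c = (3123·(-412286) − 20207·(-62166))/10368392 = -3922602/1296049.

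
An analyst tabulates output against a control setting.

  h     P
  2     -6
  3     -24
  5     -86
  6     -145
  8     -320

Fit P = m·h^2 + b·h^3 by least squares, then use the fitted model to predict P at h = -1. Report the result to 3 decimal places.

P̂ = -0.479

Sums needed: Σh^2·h^2 = 6114, Σh^2·h^3 = 43944, Σh^3·h^3 = 325218.
And Σh^2·P = -28090, Σh^3·P = -206606.
Δ = 6114·325218 − 43944² = 57307716.
m = ((-28090)·325218 − 43944·(-206606))/57307716 = -521107/530627; b = (6114·(-206606) − 43944·(-28090))/57307716 = -800059/1591881.
At h = -1: P̂ = (-521107/530627)·(1) + (-800059/1591881)·(-1) = -763262/1591881.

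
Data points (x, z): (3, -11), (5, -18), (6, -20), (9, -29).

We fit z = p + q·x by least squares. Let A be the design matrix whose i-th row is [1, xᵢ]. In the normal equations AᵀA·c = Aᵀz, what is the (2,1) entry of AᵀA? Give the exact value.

Row 2 ↔ basis x, column 1 ↔ basis 1, so (AᵀA)_{2,1} = Σᵢ x = (3)·(1) + (5)·(1) + (6)·(1) + (9)·(1) = 23.

23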